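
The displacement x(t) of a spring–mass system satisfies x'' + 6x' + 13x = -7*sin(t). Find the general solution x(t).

x = -7*sin(t)/15 + 7*cos(t)/30 + C1*cos(2*t)*exp(-3*t) + C2*exp(-3*t)*sin(2*t)

Characteristic equation r² + 6r + 13 = 0 has discriminant (6)² - 4·(13) = -16 < 0, so r = -3 ± 2i.
Hence x_h = C1*cos(2*t)*exp(-3*t) + C2*exp(-3*t)*sin(2*t).
Try x_p = A*cos(t) + B*sin(t). Substituting and equating the coefficients of cos(t) and sin(t) gives A = 7/30, B = -7/15, so x_p = -7*sin(t)/15 + 7*cos(t)/30.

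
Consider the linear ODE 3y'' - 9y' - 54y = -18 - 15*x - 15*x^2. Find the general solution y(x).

y = 1/3 + 5*x**2/18 + 5*x/27 + C1*exp(-3*x) + C2*exp(6*x)

Divide through by 3: y'' - 3y' - 18y = -6 - 5*x - 5*x^2.
Characteristic equation r² - 3r - 18 = 0 factors as (r + 3)(r - 6) = 0, so r = -3, 6.
Hence y_h = C1*exp(-3*x) + C2*exp(6*x).
For the particular solution try y_p = A0 + A1*x + A2*x^2. Substituting and matching coefficients of each power of x gives A0 = 1/3, A1 = 5/27, A2 = 5/18, so y_p = 1/3 + 5*x^2/18 + 5*x/27.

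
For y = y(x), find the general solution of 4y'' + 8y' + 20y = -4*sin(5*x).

y = sin(5*x)/25 + cos(5*x)/50 + C1*cos(2*x)*exp(-x) + C2*exp(-x)*sin(2*x)

Divide through by 4: y'' + 2y' + 5y = -sin(5*x).
Characteristic equation r² + 2r + 5 = 0 has discriminant (2)² - 4·(5) = -16 < 0, so r = -1 ± 2i.
Hence y_h = C1*cos(2*x)*exp(-x) + C2*exp(-x)*sin(2*x).
Try y_p = A*cos(5*x) + B*sin(5*x). Substituting and equating the coefficients of cos(5x) and sin(5x) gives A = 1/50, B = 1/25, so y_p = sin(5*x)/25 + cos(5*x)/50.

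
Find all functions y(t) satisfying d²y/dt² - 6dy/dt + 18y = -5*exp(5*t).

Characteristic equation r² - 6r + 18 = 0 has discriminant (-6)² - 4·(18) = -36 < 0, so r = 3 ± 3i.
Hence y_h = C1*cos(3*t)*exp(3*t) + C2*exp(3*t)*sin(3*t).
Try y_p = A*exp(5*t). Substituting into the equation and dividing by exp(5*t) gives A = -5/13, so y_p = -5*exp(5*t)/13.

y = -5*exp(5*t)/13 + C1*cos(3*t)*exp(3*t) + C2*exp(3*t)*sin(3*t)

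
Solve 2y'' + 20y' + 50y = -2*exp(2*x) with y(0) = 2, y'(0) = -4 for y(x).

Divide through by 2: y'' + 10y' + 25y = -exp(2*x).
Characteristic equation r² + 10r + 25 = 0 has discriminant (10)² - 4·(25) = 0, so r = -5 is a repeated root.
Hence y_h = (C1 + C2*x)*exp(-5*x).
Try y_p = A*exp(2*x). Substituting into the equation and dividing by exp(2*x) gives A = -1/49, so y_p = -exp(2*x)/49.
General solution: y = -exp(2*x)/49 + C1*exp(-5*x) + C2*x*exp(-5*x).
Apply the initial conditions: y(0) = -1/49 + C1 = 2 and y'(0) = -2/49 + C2 - 5*C1 = -4. Solving gives C1 = 99/49, C2 = 43/7.

y = -exp(2*x)/49 + 99*exp(-5*x)/49 + 43*x*exp(-5*x)/7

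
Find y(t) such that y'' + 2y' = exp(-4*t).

y = C2 + exp(-4*t)/8 + C1*exp(-2*t)

Characteristic equation r² + 2r = 0 factors as (r + 2)r = 0, so r = -2, 0.
Hence y_h = C1*exp(-2*t) + C2.
Try y_p = A*exp(-4*t). Substituting into the equation and dividing by exp(-4*t) gives A = 1/8, so y_p = exp(-4*t)/8.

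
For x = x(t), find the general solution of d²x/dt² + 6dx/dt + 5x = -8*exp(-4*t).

x = 8*exp(-4*t)/3 + C1*exp(-t) + C2*exp(-5*t)

Characteristic equation r² + 6r + 5 = 0 factors as (r + 1)(r + 5) = 0, so r = -1, -5.
Hence x_h = C1*exp(-t) + C2*exp(-5*t).
Try x_p = A*exp(-4*t). Substituting into the equation and dividing by exp(-4*t) gives A = 8/3, so x_p = 8*exp(-4*t)/3.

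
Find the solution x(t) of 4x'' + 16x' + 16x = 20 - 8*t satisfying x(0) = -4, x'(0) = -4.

Divide through by 4: x'' + 4x' + 4x = 5 - 2*t.
Characteristic equation r² + 4r + 4 = 0 has discriminant (4)² - 4·(4) = 0, so r = -2 is a repeated root.
Hence x_h = (C1 + C2*t)*exp(-2*t).
For the particular solution try x_p = A0 + A1*t. Substituting and matching coefficients of each power of t gives A0 = 7/4, A1 = -1/2, so x_p = 7/4 - t/2.
General solution: x = 7/4 - t/2 + C1*exp(-2*t) + C2*t*exp(-2*t).
Apply the initial conditions: x(0) = 7/4 + C1 = -4 and x'(0) = -1/2 + C2 - 2*C1 = -4. Solving gives C1 = -23/4, C2 = -15.

x = 7/4 - 23*exp(-2*t)/4 - t/2 - 15*t*exp(-2*t)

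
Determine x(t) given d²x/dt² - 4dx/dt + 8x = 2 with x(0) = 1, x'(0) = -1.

x = 1/4 - 5*exp(2*t)*sin(2*t)/4 + 3*cos(2*t)*exp(2*t)/4

Characteristic equation r² - 4r + 8 = 0 has discriminant (-4)² - 4·(8) = -16 < 0, so r = 2 ± 2i.
Hence x_h = C1*cos(2*t)*exp(2*t) + C2*exp(2*t)*sin(2*t).
For the particular solution try x_p = A0. Substituting and matching coefficients of each power of t gives A0 = 1/4, so x_p = 1/4.
General solution: x = 1/4 + C1*cos(2*t)*exp(2*t) + C2*exp(2*t)*sin(2*t).
Apply the initial conditions: x(0) = 1/4 + C1 = 1 and x'(0) = 2*C1 + 2*C2 = -1. Solving gives C1 = 3/4, C2 = -5/4.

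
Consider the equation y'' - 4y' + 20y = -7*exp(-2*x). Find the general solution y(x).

Characteristic equation r² - 4r + 20 = 0 has discriminant (-4)² - 4·(20) = -64 < 0, so r = 2 ± 4i.
Hence y_h = C1*cos(4*x)*exp(2*x) + C2*exp(2*x)*sin(4*x).
Try y_p = A*exp(-2*x). Substituting into the equation and dividing by exp(-2*x) gives A = -7/32, so y_p = -7*exp(-2*x)/32.

y = -7*exp(-2*x)/32 + C1*cos(4*x)*exp(2*x) + C2*exp(2*x)*sin(4*x)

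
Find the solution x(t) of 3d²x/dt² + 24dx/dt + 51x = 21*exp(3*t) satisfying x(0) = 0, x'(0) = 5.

x = 7*exp(3*t)/50 - 7*cos(t)*exp(-4*t)/50 + 201*exp(-4*t)*sin(t)/50

Divide through by 3: x'' + 8x' + 17x = 7*exp(3*t).
Characteristic equation r² + 8r + 17 = 0 has discriminant (8)² - 4·(17) = -4 < 0, so r = -4 ± i.
Hence x_h = C1*cos(t)*exp(-4*t) + C2*exp(-4*t)*sin(t).
Try x_p = A*exp(3*t). Substituting into the equation and dividing by exp(3*t) gives A = 7/50, so x_p = 7*exp(3*t)/50.
General solution: x = 7*exp(3*t)/50 + C1*cos(t)*exp(-4*t) + C2*exp(-4*t)*sin(t).
Apply the initial conditions: x(0) = 7/50 + C1 = 0 and x'(0) = 21/50 + C2 - 4*C1 = 5. Solving gives C1 = -7/50, C2 = 201/50.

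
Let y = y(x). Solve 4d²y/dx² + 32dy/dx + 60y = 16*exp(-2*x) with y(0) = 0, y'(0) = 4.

Divide through by 4: y'' + 8y' + 15y = 4*exp(-2*x).
Characteristic equation r² + 8r + 15 = 0 factors as (r + 5)(r + 3) = 0, so r = -5, -3.
Hence y_h = C1*exp(-5*x) + C2*exp(-3*x).
Try y_p = A*exp(-2*x). Substituting into the equation and dividing by exp(-2*x) gives A = 4/3, so y_p = 4*exp(-2*x)/3.
General solution: y = 4*exp(-2*x)/3 + C1*exp(-5*x) + C2*exp(-3*x).
Apply the initial conditions: y(0) = 4/3 + C1 + C2 = 0 and y'(0) = -8/3 - 5*C1 - 3*C2 = 4. Solving gives C1 = -4/3, C2 = 0.

y = -4*exp(-5*x)/3 + 4*exp(-2*x)/3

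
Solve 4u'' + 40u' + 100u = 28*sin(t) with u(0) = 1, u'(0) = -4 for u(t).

Divide through by 4: u'' + 10u' + 25u = 7*sin(t).
Characteristic equation r² + 10r + 25 = 0 has discriminant (10)² - 4·(25) = 0, so r = -5 is a repeated root.
Hence u_h = (C1 + C2*t)*exp(-5*t).
Try u_p = A*cos(t) + B*sin(t). Substituting and equating the coefficients of cos(t) and sin(t) gives A = -35/338, B = 42/169, so u_p = -35*cos(t)/338 + 42*sin(t)/169.
General solution: u = -35*cos(t)/338 + 42*sin(t)/169 + C1*exp(-5*t) + C2*t*exp(-5*t).
Apply the initial conditions: u(0) = -35/338 + C1 = 1 and u'(0) = 42/169 + C2 - 5*C1 = -4. Solving gives C1 = 373/338, C2 = 33/26.

u = -35*cos(t)/338 + 42*sin(t)/169 + 373*exp(-5*t)/338 + 33*t*exp(-5*t)/26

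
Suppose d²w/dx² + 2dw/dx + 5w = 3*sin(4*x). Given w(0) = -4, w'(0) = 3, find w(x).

Characteristic equation r² + 2r + 5 = 0 has discriminant (2)² - 4·(5) = -16 < 0, so r = -1 ± 2i.
Hence w_h = C1*cos(2*x)*exp(-x) + C2*exp(-x)*sin(2*x).
Try w_p = A*cos(4*x) + B*sin(4*x). Substituting and equating the coefficients of cos(4x) and sin(4x) gives A = -24/185, B = -33/185, so w_p = -33*sin(4*x)/185 - 24*cos(4*x)/185.
General solution: w = -33*sin(4*x)/185 - 24*cos(4*x)/185 + C1*cos(2*x)*exp(-x) + C2*exp(-x)*sin(2*x).
Apply the initial conditions: w(0) = -24/185 + C1 = -4 and w'(0) = -132/185 - C1 + 2*C2 = 3. Solving gives C1 = -716/185, C2 = -29/370.

w = -33*sin(4*x)/185 - 24*cos(4*x)/185 - 716*cos(2*x)*exp(-x)/185 - 29*exp(-x)*sin(2*x)/370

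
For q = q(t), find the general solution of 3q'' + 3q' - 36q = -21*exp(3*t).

q = C1*exp(3*t) + C2*exp(-4*t) - t*exp(3*t)

Divide through by 3: q'' + q' - 12q = -7*exp(3*t).
Characteristic equation r² + r - 12 = 0 factors as (r - 3)(r + 4) = 0, so r = 3, -4.
Hence q_h = C1*exp(3*t) + C2*exp(-4*t).
Since exp(3*t) solves the homogeneous equation (r = 3 is a root of multiplicity 1), multiply the trial by t. Try q_p = A*t*exp(3*t). Substituting into the equation and dividing by exp(3*t) gives A = -1, so q_p = -t*exp(3*t).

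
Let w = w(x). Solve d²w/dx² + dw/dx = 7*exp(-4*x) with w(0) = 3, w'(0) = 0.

w = 19/4 - 7*exp(-x)/3 + 7*exp(-4*x)/12

Characteristic equation r² + r = 0 factors as (r + 1)r = 0, so r = -1, 0.
Hence w_h = C1*exp(-x) + C2.
Try w_p = A*exp(-4*x). Substituting into the equation and dividing by exp(-4*x) gives A = 7/12, so w_p = 7*exp(-4*x)/12.
General solution: w = C2 + 7*exp(-4*x)/12 + C1*exp(-x).
Apply the initial conditions: w(0) = 7/12 + C1 + C2 = 3 and w'(0) = -7/3 - C1 = 0. Solving gives C1 = -7/3, C2 = 19/4.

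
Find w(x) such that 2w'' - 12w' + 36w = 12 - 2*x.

w = 17/54 - x/18 + C1*cos(3*x)*exp(3*x) + C2*exp(3*x)*sin(3*x)

Divide through by 2: w'' - 6w' + 18w = 6 - x.
Characteristic equation r² - 6r + 18 = 0 has discriminant (-6)² - 4·(18) = -36 < 0, so r = 3 ± 3i.
Hence w_h = C1*cos(3*x)*exp(3*x) + C2*exp(3*x)*sin(3*x).
For the particular solution try w_p = A0 + A1*x. Substituting and matching coefficients of each power of x gives A0 = 17/54, A1 = -1/18, so w_p = 17/54 - x/18.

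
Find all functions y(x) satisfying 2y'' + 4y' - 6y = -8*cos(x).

y = -2*sin(x)/5 + 4*cos(x)/5 + C1*exp(-3*x) + C2*exp(x)

Divide through by 2: y'' + 2y' - 3y = -4*cos(x).
Characteristic equation r² + 2r - 3 = 0 factors as (r + 3)(r - 1) = 0, so r = -3, 1.
Hence y_h = C1*exp(-3*x) + C2*exp(x).
Try y_p = A*cos(x) + B*sin(x). Substituting and equating the coefficients of cos(x) and sin(x) gives A = 4/5, B = -2/5, so y_p = -2*sin(x)/5 + 4*cos(x)/5.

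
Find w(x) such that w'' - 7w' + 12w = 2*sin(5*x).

Characteristic equation r² - 7r + 12 = 0 factors as (r - 3)(r - 4) = 0, so r = 3, 4.
Hence w_h = C1*exp(3*x) + C2*exp(4*x).
Try w_p = A*cos(5*x) + B*sin(5*x). Substituting and equating the coefficients of cos(5x) and sin(5x) gives A = 35/697, B = -13/697, so w_p = -13*sin(5*x)/697 + 35*cos(5*x)/697.

w = -13*sin(5*x)/697 + 35*cos(5*x)/697 + C1*exp(3*x) + C2*exp(4*x)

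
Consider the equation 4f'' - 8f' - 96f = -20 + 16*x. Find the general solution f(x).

f = 2/9 - x/6 + C1*exp(6*x) + C2*exp(-4*x)

Divide through by 4: f'' - 2f' - 24f = -5 + 4*x.
Characteristic equation r² - 2r - 24 = 0 factors as (r - 6)(r + 4) = 0, so r = 6, -4.
Hence f_h = C1*exp(6*x) + C2*exp(-4*x).
For the particular solution try f_p = A0 + A1*x. Substituting and matching coefficients of each power of x gives A0 = 2/9, A1 = -1/6, so f_p = 2/9 - x/6.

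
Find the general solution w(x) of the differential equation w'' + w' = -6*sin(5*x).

w = C2 + 3*sin(5*x)/13 + 3*cos(5*x)/65 + C1*exp(-x)

Characteristic equation r² + r = 0 factors as (r + 1)r = 0, so r = -1, 0.
Hence w_h = C1*exp(-x) + C2.
Try w_p = A*cos(5*x) + B*sin(5*x). Substituting and equating the coefficients of cos(5x) and sin(5x) gives A = 3/65, B = 3/13, so w_p = 3*sin(5*x)/13 + 3*cos(5*x)/65.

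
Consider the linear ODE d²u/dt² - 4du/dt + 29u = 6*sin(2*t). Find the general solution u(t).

Characteristic equation r² - 4r + 29 = 0 has discriminant (-4)² - 4·(29) = -100 < 0, so r = 2 ± 5i.
Hence u_h = C1*cos(5*t)*exp(2*t) + C2*exp(2*t)*sin(5*t).
Try u_p = A*cos(2*t) + B*sin(2*t). Substituting and equating the coefficients of cos(2t) and sin(2t) gives A = 48/689, B = 150/689, so u_p = 48*cos(2*t)/689 + 150*sin(2*t)/689.

u = 48*cos(2*t)/689 + 150*sin(2*t)/689 + C1*cos(5*t)*exp(2*t) + C2*exp(2*t)*sin(5*t)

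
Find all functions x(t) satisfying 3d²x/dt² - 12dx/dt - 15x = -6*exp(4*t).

Divide through by 3: x'' - 4x' - 5x = -2*exp(4*t).
Characteristic equation r² - 4r - 5 = 0 factors as (r + 1)(r - 5) = 0, so r = -1, 5.
Hence x_h = C1*exp(-t) + C2*exp(5*t).
Try x_p = A*exp(4*t). Substituting into the equation and dividing by exp(4*t) gives A = 2/5, so x_p = 2*exp(4*t)/5.

x = 2*exp(4*t)/5 + C1*exp(-t) + C2*exp(5*t)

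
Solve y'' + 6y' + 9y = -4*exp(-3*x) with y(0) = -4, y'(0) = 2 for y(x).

y = -4*exp(-3*x) - 10*x*exp(-3*x) - 2*x**2*exp(-3*x)

Characteristic equation r² + 6r + 9 = 0 has discriminant (6)² - 4·(9) = 0, so r = -3 is a repeated root.
Hence y_h = (C1 + C2*x)*exp(-3*x).
Since exp(-3*x) solves the homogeneous equation (r = -3 is a root of multiplicity 2), multiply the trial by x^2. Try y_p = A*x^2*exp(-3*x). Substituting into the equation and dividing by exp(-3*x) gives A = -2, so y_p = -2*x^2*exp(-3*x).
General solution: y = C1*exp(-3*x) - 2*x^2*exp(-3*x) + C2*x*exp(-3*x).
Apply the initial conditions: y(0) = C1 = -4 and y'(0) = C2 - 3*C1 = 2. Solving gives C1 = -4, C2 = -10.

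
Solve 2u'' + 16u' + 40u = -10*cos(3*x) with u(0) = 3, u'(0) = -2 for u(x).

Divide through by 2: u'' + 8u' + 20u = -5*cos(3*x).
Characteristic equation r² + 8r + 20 = 0 has discriminant (8)² - 4·(20) = -16 < 0, so r = -4 ± 2i.
Hence u_h = C1*cos(2*x)*exp(-4*x) + C2*exp(-4*x)*sin(2*x).
Try u_p = A*cos(3*x) + B*sin(3*x). Substituting and equating the coefficients of cos(3x) and sin(3x) gives A = -55/697, B = -120/697, so u_p = -120*sin(3*x)/697 - 55*cos(3*x)/697.
General solution: u = -120*sin(3*x)/697 - 55*cos(3*x)/697 + C1*cos(2*x)*exp(-4*x) + C2*exp(-4*x)*sin(2*x).
Apply the initial conditions: u(0) = -55/697 + C1 = 3 and u'(0) = -360/697 - 4*C1 + 2*C2 = -2. Solving gives C1 = 2146/697, C2 = 3775/697.

u = -120*sin(3*x)/697 - 55*cos(3*x)/697 + 2146*cos(2*x)*exp(-4*x)/697 + 3775*exp(-4*x)*sin(2*x)/697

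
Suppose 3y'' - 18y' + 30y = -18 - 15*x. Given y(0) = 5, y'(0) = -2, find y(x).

Divide through by 3: y'' - 6y' + 10y = -6 - 5*x.
Characteristic equation r² - 6r + 10 = 0 has discriminant (-6)² - 4·(10) = -4 < 0, so r = 3 ± i.
Hence y_h = C1*cos(x)*exp(3*x) + C2*exp(3*x)*sin(x).
For the particular solution try y_p = A0 + A1*x. Substituting and matching coefficients of each power of x gives A0 = -9/10, A1 = -1/2, so y_p = -9/10 - x/2.
General solution: y = -9/10 - x/2 + C1*cos(x)*exp(3*x) + C2*exp(3*x)*sin(x).
Apply the initial conditions: y(0) = -9/10 + C1 = 5 and y'(0) = -1/2 + C2 + 3*C1 = -2. Solving gives C1 = 59/10, C2 = -96/5.

y = -9/10 - x/2 - 96*exp(3*x)*sin(x)/5 + 59*cos(x)*exp(3*x)/10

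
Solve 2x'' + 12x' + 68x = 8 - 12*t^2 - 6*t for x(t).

x = 1303/9826 - 15*t/578 - 3*t**2/17 + C1*cos(5*t)*exp(-3*t) + C2*exp(-3*t)*sin(5*t)

Divide through by 2: x'' + 6x' + 34x = 4 - 6*t^2 - 3*t.
Characteristic equation r² + 6r + 34 = 0 has discriminant (6)² - 4·(34) = -100 < 0, so r = -3 ± 5i.
Hence x_h = C1*cos(5*t)*exp(-3*t) + C2*exp(-3*t)*sin(5*t).
For the particular solution try x_p = A0 + A1*t + A2*t^2. Substituting and matching coefficients of each power of t gives A0 = 1303/9826, A1 = -15/578, A2 = -3/17, so x_p = 1303/9826 - 15*t/578 - 3*t^2/17.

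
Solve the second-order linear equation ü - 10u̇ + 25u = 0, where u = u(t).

u = C1*exp(5*t) + C2*t*exp(5*t)

Characteristic equation r² - 10r + 25 = 0 has discriminant (-10)² - 4·(25) = 0, so r = 5 is a repeated root.
Hence u_h = (C1 + C2*t)*exp(5*t).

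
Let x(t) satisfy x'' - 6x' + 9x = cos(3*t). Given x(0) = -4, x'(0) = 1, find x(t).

x = -4*exp(3*t) - sin(3*t)/18 + 79*t*exp(3*t)/6

Characteristic equation r² - 6r + 9 = 0 has discriminant (-6)² - 4·(9) = 0, so r = 3 is a repeated root.
Hence x_h = (C1 + C2*t)*exp(3*t).
Try x_p = A*cos(3*t) + B*sin(3*t). Substituting and equating the coefficients of cos(3t) and sin(3t) gives A = 0, B = -1/18, so x_p = -sin(3*t)/18.
General solution: x = -sin(3*t)/18 + C1*exp(3*t) + C2*t*exp(3*t).
Apply the initial conditions: x(0) = C1 = -4 and x'(0) = -1/6 + C2 + 3*C1 = 1. Solving gives C1 = -4, C2 = 79/6.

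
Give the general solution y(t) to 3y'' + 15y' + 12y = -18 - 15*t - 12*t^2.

Divide through by 3: y'' + 5y' + 4y = -6 - 5*t - 4*t^2.
Characteristic equation r² + 5r + 4 = 0 factors as (r + 4)(r + 1) = 0, so r = -4, -1.
Hence y_h = C1*exp(-4*t) + C2*exp(-t).
For the particular solution try y_p = A0 + A1*t + A2*t^2. Substituting and matching coefficients of each power of t gives A0 = -41/16, A1 = 5/4, A2 = -1, so y_p = -41/16 - t^2 + 5*t/4.

y = -41/16 - t**2 + 5*t/4 + C1*exp(-4*t) + C2*exp(-t)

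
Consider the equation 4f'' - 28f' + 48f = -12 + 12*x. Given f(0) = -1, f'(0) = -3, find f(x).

f = -5/48 - 9*exp(4*x)/16 - exp(3*x)/3 + x/4

Divide through by 4: f'' - 7f' + 12f = -3 + 3*x.
Characteristic equation r² - 7r + 12 = 0 factors as (r - 3)(r - 4) = 0, so r = 3, 4.
Hence f_h = C1*exp(3*x) + C2*exp(4*x).
For the particular solution try f_p = A0 + A1*x. Substituting and matching coefficients of each power of x gives A0 = -5/48, A1 = 1/4, so f_p = -5/48 + x/4.
General solution: f = -5/48 + x/4 + C1*exp(3*x) + C2*exp(4*x).
Apply the initial conditions: f(0) = -5/48 + C1 + C2 = -1 and f'(0) = 1/4 + 3*C1 + 4*C2 = -3. Solving gives C1 = -1/3, C2 = -9/16.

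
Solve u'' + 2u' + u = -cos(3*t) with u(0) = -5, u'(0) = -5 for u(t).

Characteristic equation r² + 2r + 1 = 0 has discriminant (2)² - 4·(1) = 0, so r = -1 is a repeated root.
Hence u_h = (C1 + C2*t)*exp(-t).
Try u_p = A*cos(3*t) + B*sin(3*t). Substituting and equating the coefficients of cos(3t) and sin(3t) gives A = 2/25, B = -3/50, so u_p = -3*sin(3*t)/50 + 2*cos(3*t)/25.
General solution: u = -3*sin(3*t)/50 + 2*cos(3*t)/25 + C1*exp(-t) + C2*t*exp(-t).
Apply the initial conditions: u(0) = 2/25 + C1 = -5 and u'(0) = -9/50 + C2 - C1 = -5. Solving gives C1 = -127/25, C2 = -99/10.

u = -127*exp(-t)/25 - 3*sin(3*t)/50 + 2*cos(3*t)/25 - 99*t*exp(-t)/10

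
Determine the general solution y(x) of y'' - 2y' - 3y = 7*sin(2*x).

Characteristic equation r² - 2r - 3 = 0 factors as (r + 1)(r - 3) = 0, so r = -1, 3.
Hence y_h = C1*exp(-x) + C2*exp(3*x).
Try y_p = A*cos(2*x) + B*sin(2*x). Substituting and equating the coefficients of cos(2x) and sin(2x) gives A = 28/65, B = -49/65, so y_p = -49*sin(2*x)/65 + 28*cos(2*x)/65.

y = -49*sin(2*x)/65 + 28*cos(2*x)/65 + C1*exp(-x) + C2*exp(3*x)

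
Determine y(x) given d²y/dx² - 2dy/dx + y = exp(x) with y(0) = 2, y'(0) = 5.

y = 2*exp(x) + x**2*exp(x)/2 + 3*x*exp(x)

Characteristic equation r² - 2r + 1 = 0 has discriminant (-2)² - 4·(1) = 0, so r = 1 is a repeated root.
Hence y_h = (C1 + C2*x)*exp(x).
Since exp(x) solves the homogeneous equation (r = 1 is a root of multiplicity 2), multiply the trial by x^2. Try y_p = A*x^2*exp(x). Substituting into the equation and dividing by exp(x) gives A = 1/2, so y_p = x^2*exp(x)/2.
General solution: y = C1*exp(x) + x^2*exp(x)/2 + C2*x*exp(x).
Apply the initial conditions: y(0) = C1 = 2 and y'(0) = C1 + C2 = 5. Solving gives C1 = 2, C2 = 3.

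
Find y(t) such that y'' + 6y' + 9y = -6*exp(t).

Characteristic equation r² + 6r + 9 = 0 has discriminant (6)² - 4·(9) = 0, so r = -3 is a repeated root.
Hence y_h = (C1 + C2*t)*exp(-3*t).
Try y_p = A*exp(t). Substituting into the equation and dividing by exp(t) gives A = -3/8, so y_p = -3*exp(t)/8.

y = -3*exp(t)/8 + C1*exp(-3*t) + C2*t*exp(-3*t)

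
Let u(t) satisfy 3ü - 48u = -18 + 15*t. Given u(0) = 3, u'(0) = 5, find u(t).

u = 3/8 - 5*t/16 + 83*exp(-4*t)/128 + 253*exp(4*t)/128

Divide through by 3: u'' - 16u = -6 + 5*t.
Characteristic equation r² - 16 = 0 factors as (r + 4)(r - 4) = 0, so r = -4, 4.
Hence u_h = C1*exp(-4*t) + C2*exp(4*t).
For the particular solution try u_p = A0 + A1*t. Substituting and matching coefficients of each power of t gives A0 = 3/8, A1 = -5/16, so u_p = 3/8 - 5*t/16.
General solution: u = 3/8 - 5*t/16 + C1*exp(-4*t) + C2*exp(4*t).
Apply the initial conditions: u(0) = 3/8 + C1 + C2 = 3 and u'(0) = -5/16 - 4*C1 + 4*C2 = 5. Solving gives C1 = 83/128, C2 = 253/128.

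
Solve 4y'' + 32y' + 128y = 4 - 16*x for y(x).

y = 1/16 - x/8 + C1*cos(4*x)*exp(-4*x) + C2*exp(-4*x)*sin(4*x)

Divide through by 4: y'' + 8y' + 32y = 1 - 4*x.
Characteristic equation r² + 8r + 32 = 0 has discriminant (8)² - 4·(32) = -64 < 0, so r = -4 ± 4i.
Hence y_h = C1*cos(4*x)*exp(-4*x) + C2*exp(-4*x)*sin(4*x).
For the particular solution try y_p = A0 + A1*x. Substituting and matching coefficients of each power of x gives A0 = 1/16, A1 = -1/8, so y_p = 1/16 - x/8.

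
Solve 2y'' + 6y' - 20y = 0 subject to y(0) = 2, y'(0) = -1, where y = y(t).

Divide through by 2: y'' + 3y' - 10y = 0.
Characteristic equation r² + 3r - 10 = 0 factors as (r - 2)(r + 5) = 0, so r = 2, -5.
Hence y_h = C1*exp(2*t) + C2*exp(-5*t).
Apply the initial conditions: y(0) = C1 + C2 = 2 and y'(0) = -5*C2 + 2*C1 = -1. Solving gives C1 = 9/7, C2 = 5/7.

y = 5*exp(-5*t)/7 + 9*exp(2*t)/7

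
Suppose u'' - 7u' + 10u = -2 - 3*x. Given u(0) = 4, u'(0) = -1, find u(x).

u = -41/100 - 238*exp(5*x)/75 - 3*x/10 + 91*exp(2*x)/12

Characteristic equation r² - 7r + 10 = 0 factors as (r - 5)(r - 2) = 0, so r = 5, 2.
Hence u_h = C1*exp(5*x) + C2*exp(2*x).
For the particular solution try u_p = A0 + A1*x. Substituting and matching coefficients of each power of x gives A0 = -41/100, A1 = -3/10, so u_p = -41/100 - 3*x/10.
General solution: u = -41/100 - 3*x/10 + C1*exp(5*x) + C2*exp(2*x).
Apply the initial conditions: u(0) = -41/100 + C1 + C2 = 4 and u'(0) = -3/10 + 2*C2 + 5*C1 = -1. Solving gives C1 = -238/75, C2 = 91/12.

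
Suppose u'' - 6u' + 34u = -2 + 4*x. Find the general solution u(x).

Characteristic equation r² - 6r + 34 = 0 has discriminant (-6)² - 4·(34) = -100 < 0, so r = 3 ± 5i.
Hence u_h = C1*cos(5*x)*exp(3*x) + C2*exp(3*x)*sin(5*x).
For the particular solution try u_p = A0 + A1*x. Substituting and matching coefficients of each power of x gives A0 = -11/289, A1 = 2/17, so u_p = -11/289 + 2*x/17.

u = -11/289 + 2*x/17 + C1*cos(5*x)*exp(3*x) + C2*exp(3*x)*sin(5*x)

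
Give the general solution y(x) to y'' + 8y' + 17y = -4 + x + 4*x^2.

Characteristic equation r² + 8r + 17 = 0 has discriminant (8)² - 4·(17) = -4 < 0, so r = -4 ± i.
Hence y_h = C1*cos(x)*exp(-4*x) + C2*exp(-4*x)*sin(x).
For the particular solution try y_p = A0 + A1*x + A2*x^2. Substituting and matching coefficients of each power of x gives A0 = -916/4913, A1 = -47/289, A2 = 4/17, so y_p = -916/4913 - 47*x/289 + 4*x^2/17.

y = -916/4913 - 47*x/289 + 4*x**2/17 + C1*cos(x)*exp(-4*x) + C2*exp(-4*x)*sin(x)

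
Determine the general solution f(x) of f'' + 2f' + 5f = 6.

Characteristic equation r² + 2r + 5 = 0 has discriminant (2)² - 4·(5) = -16 < 0, so r = -1 ± 2i.
Hence f_h = C1*cos(2*x)*exp(-x) + C2*exp(-x)*sin(2*x).
For the particular solution try f_p = A0. Substituting and matching coefficients of each power of x gives A0 = 6/5, so f_p = 6/5.

f = 6/5 + C1*cos(2*x)*exp(-x) + C2*exp(-x)*sin(2*x)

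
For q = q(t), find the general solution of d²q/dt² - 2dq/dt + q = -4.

q = -4 + C1*exp(t) + C2*t*exp(t)

Characteristic equation r² - 2r + 1 = 0 has discriminant (-2)² - 4·(1) = 0, so r = 1 is a repeated root.
Hence q_h = (C1 + C2*t)*exp(t).
For the particular solution try q_p = A0. Substituting and matching coefficients of each power of t gives A0 = -4, so q_p = -4.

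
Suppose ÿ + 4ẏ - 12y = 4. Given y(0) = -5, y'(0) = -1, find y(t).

y = -1/3 - 29*exp(2*t)/8 - 25*exp(-6*t)/24

Characteristic equation r² + 4r - 12 = 0 factors as (r + 6)(r - 2) = 0, so r = -6, 2.
Hence y_h = C1*exp(-6*t) + C2*exp(2*t).
For the particular solution try y_p = A0. Substituting and matching coefficients of each power of t gives A0 = -1/3, so y_p = -1/3.
General solution: y = -1/3 + C1*exp(-6*t) + C2*exp(2*t).
Apply the initial conditions: y(0) = -1/3 + C1 + C2 = -5 and y'(0) = -6*C1 + 2*C2 = -1. Solving gives C1 = -25/24, C2 = -29/8.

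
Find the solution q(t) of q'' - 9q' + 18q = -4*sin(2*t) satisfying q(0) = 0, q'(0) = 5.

Characteristic equation r² - 9r + 18 = 0 factors as (r - 3)(r - 6) = 0, so r = 3, 6.
Hence q_h = C1*exp(3*t) + C2*exp(6*t).
Try q_p = A*cos(2*t) + B*sin(2*t). Substituting and equating the coefficients of cos(2t) and sin(2t) gives A = -9/65, B = -7/65, so q_p = -9*cos(2*t)/65 - 7*sin(2*t)/65.
General solution: q = -9*cos(2*t)/65 - 7*sin(2*t)/65 + C1*exp(3*t) + C2*exp(6*t).
Apply the initial conditions: q(0) = -9/65 + C1 + C2 = 0 and q'(0) = -14/65 + 3*C1 + 6*C2 = 5. Solving gives C1 = -19/13, C2 = 8/5.

q = -19*exp(3*t)/13 - 9*cos(2*t)/65 - 7*sin(2*t)/65 + 8*exp(6*t)/5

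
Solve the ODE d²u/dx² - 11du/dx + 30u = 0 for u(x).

u = C1*exp(5*x) + C2*exp(6*x)

Characteristic equation r² - 11r + 30 = 0 factors as (r - 5)(r - 6) = 0, so r = 5, 6.
Hence u_h = C1*exp(5*x) + C2*exp(6*x).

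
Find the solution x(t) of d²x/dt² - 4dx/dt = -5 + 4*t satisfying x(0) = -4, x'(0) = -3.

Characteristic equation r² - 4r = 0 factors as (r - 4)r = 0, so r = 4, 0.
Hence x_h = C1*exp(4*t) + C2.
Since 0 is a characteristic root (multiplicity 1), multiply the polynomial trial by t: try x_p = t*(A0 + A1*t). Substituting and matching coefficients of each power of t gives A0 = 1, A1 = -1/2, so x_p = t - t^2/2.
General solution: x = C2 + t - t^2/2 + C1*exp(4*t).
Apply the initial conditions: x(0) = C1 + C2 = -4 and x'(0) = 1 + 4*C1 = -3. Solving gives C1 = -1, C2 = -3.

x = -3 + t - exp(4*t) - t**2/2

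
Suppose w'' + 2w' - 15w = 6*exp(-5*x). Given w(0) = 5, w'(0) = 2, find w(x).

Characteristic equation r² + 2r - 15 = 0 factors as (r - 3)(r + 5) = 0, so r = 3, -5.
Hence w_h = C1*exp(3*x) + C2*exp(-5*x).
Since exp(-5*x) solves the homogeneous equation (r = -5 is a root of multiplicity 1), multiply the trial by x. Try w_p = A*x*exp(-5*x). Substituting into the equation and dividing by exp(-5*x) gives A = -3/4, so w_p = -3*x*exp(-5*x)/4.
General solution: w = C1*exp(3*x) + C2*exp(-5*x) - 3*x*exp(-5*x)/4.
Apply the initial conditions: w(0) = C1 + C2 = 5 and w'(0) = -3/4 - 5*C2 + 3*C1 = 2. Solving gives C1 = 111/32, C2 = 49/32.

w = 49*exp(-5*x)/32 + 111*exp(3*x)/32 - 3*x*exp(-5*x)/4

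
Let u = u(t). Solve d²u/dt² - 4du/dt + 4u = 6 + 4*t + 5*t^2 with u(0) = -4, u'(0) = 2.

Characteristic equation r² - 4r + 4 = 0 has discriminant (-4)² - 4·(4) = 0, so r = 2 is a repeated root.
Hence u_h = (C1 + C2*t)*exp(2*t).
For the particular solution try u_p = A0 + A1*t + A2*t^2. Substituting and matching coefficients of each power of t gives A0 = 35/8, A1 = 7/2, A2 = 5/4, so u_p = 35/8 + 5*t^2/4 + 7*t/2.
General solution: u = 35/8 + 5*t^2/4 + 7*t/2 + C1*exp(2*t) + C2*t*exp(2*t).
Apply the initial conditions: u(0) = 35/8 + C1 = -4 and u'(0) = 7/2 + C2 + 2*C1 = 2. Solving gives C1 = -67/8, C2 = 61/4.

u = 35/8 - 67*exp(2*t)/8 + 5*t**2/4 + 7*t/2 + 61*t*exp(2*t)/4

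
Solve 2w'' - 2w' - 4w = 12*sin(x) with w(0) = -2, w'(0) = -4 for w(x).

w = -exp(-x) - 9*sin(x)/5 - 8*exp(2*x)/5 + 3*cos(x)/5

Divide through by 2: w'' - w' - 2w = 6*sin(x).
Characteristic equation r² - r - 2 = 0 factors as (r + 1)(r - 2) = 0, so r = -1, 2.
Hence w_h = C1*exp(-x) + C2*exp(2*x).
Try w_p = A*cos(x) + B*sin(x). Substituting and equating the coefficients of cos(x) and sin(x) gives A = 3/5, B = -9/5, so w_p = -9*sin(x)/5 + 3*cos(x)/5.
General solution: w = -9*sin(x)/5 + 3*cos(x)/5 + C1*exp(-x) + C2*exp(2*x).
Apply the initial conditions: w(0) = 3/5 + C1 + C2 = -2 and w'(0) = -9/5 - C1 + 2*C2 = -4. Solving gives C1 = -1, C2 = -8/5.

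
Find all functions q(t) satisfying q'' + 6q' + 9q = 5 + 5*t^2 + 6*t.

Characteristic equation r² + 6r + 9 = 0 has discriminant (6)² - 4·(9) = 0, so r = -3 is a repeated root.
Hence q_h = (C1 + C2*t)*exp(-3*t).
For the particular solution try q_p = A0 + A1*t + A2*t^2. Substituting and matching coefficients of each power of t gives A0 = 13/27, A1 = -2/27, A2 = 5/9, so q_p = 13/27 - 2*t/27 + 5*t^2/9.

q = 13/27 - 2*t/27 + 5*t**2/9 + C1*exp(-3*t) + C2*t*exp(-3*t)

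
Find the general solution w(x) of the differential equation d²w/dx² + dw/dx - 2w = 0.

Characteristic equation r² + r - 2 = 0 factors as (r + 2)(r - 1) = 0, so r = -2, 1.
Hence w_h = C1*exp(-2*x) + C2*exp(x).

w = C1*exp(-2*x) + C2*exp(x)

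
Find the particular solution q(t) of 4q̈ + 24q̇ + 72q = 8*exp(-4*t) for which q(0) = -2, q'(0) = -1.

q = exp(-4*t)/5 - 34*exp(-3*t)*sin(3*t)/15 - 11*cos(3*t)*exp(-3*t)/5

Divide through by 4: q'' + 6q' + 18q = 2*exp(-4*t).
Characteristic equation r² + 6r + 18 = 0 has discriminant (6)² - 4·(18) = -36 < 0, so r = -3 ± 3i.
Hence q_h = C1*cos(3*t)*exp(-3*t) + C2*exp(-3*t)*sin(3*t).
Try q_p = A*exp(-4*t). Substituting into the equation and dividing by exp(-4*t) gives A = 1/5, so q_p = exp(-4*t)/5.
General solution: q = exp(-4*t)/5 + C1*cos(3*t)*exp(-3*t) + C2*exp(-3*t)*sin(3*t).
Apply the initial conditions: q(0) = 1/5 + C1 = -2 and q'(0) = -4/5 - 3*C1 + 3*C2 = -1. Solving gives C1 = -11/5, C2 = -34/15.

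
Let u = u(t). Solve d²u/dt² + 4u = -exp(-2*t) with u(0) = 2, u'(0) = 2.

Characteristic equation r² + 4 = 0 has discriminant (0)² - 4·(4) = -16 < 0, so r = ± 2i.
Hence u_h = C1*cos(2*t) + C2*sin(2*t).
Try u_p = A*exp(-2*t). Substituting into the equation and dividing by exp(-2*t) gives A = -1/8, so u_p = -exp(-2*t)/8.
General solution: u = -exp(-2*t)/8 + C1*cos(2*t) + C2*sin(2*t).
Apply the initial conditions: u(0) = -1/8 + C1 = 2 and u'(0) = 1/4 + 2*C2 = 2. Solving gives C1 = 17/8, C2 = 7/8.

u = -exp(-2*t)/8 + 7*sin(2*t)/8 + 17*cos(2*t)/8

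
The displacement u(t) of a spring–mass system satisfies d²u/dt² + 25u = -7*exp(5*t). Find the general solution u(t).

u = -7*exp(5*t)/50 + C1*cos(5*t) + C2*sin(5*t)

Characteristic equation r² + 25 = 0 has discriminant (0)² - 4·(25) = -100 < 0, so r = ± 5i.
Hence u_h = C1*cos(5*t) + C2*sin(5*t).
Try u_p = A*exp(5*t). Substituting into the equation and dividing by exp(5*t) gives A = -7/50, so u_p = -7*exp(5*t)/50.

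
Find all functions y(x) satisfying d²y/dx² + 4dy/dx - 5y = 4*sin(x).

Characteristic equation r² + 4r - 5 = 0 factors as (r + 5)(r - 1) = 0, so r = -5, 1.
Hence y_h = C1*exp(-5*x) + C2*exp(x).
Try y_p = A*cos(x) + B*sin(x). Substituting and equating the coefficients of cos(x) and sin(x) gives A = -4/13, B = -6/13, so y_p = -6*sin(x)/13 - 4*cos(x)/13.

y = -6*sin(x)/13 - 4*cos(x)/13 + C1*exp(-5*x) + C2*exp(x)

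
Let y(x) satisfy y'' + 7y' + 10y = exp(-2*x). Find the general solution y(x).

y = C1*exp(-5*x) + C2*exp(-2*x) + x*exp(-2*x)/3

Characteristic equation r² + 7r + 10 = 0 factors as (r + 5)(r + 2) = 0, so r = -5, -2.
Hence y_h = C1*exp(-5*x) + C2*exp(-2*x).
Since exp(-2*x) solves the homogeneous equation (r = -2 is a root of multiplicity 1), multiply the trial by x. Try y_p = A*x*exp(-2*x). Substituting into the equation and dividing by exp(-2*x) gives A = 1/3, so y_p = x*exp(-2*x)/3.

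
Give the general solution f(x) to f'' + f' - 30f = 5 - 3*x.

f = -49/300 + x/10 + C1*exp(5*x) + C2*exp(-6*x)

Characteristic equation r² + r - 30 = 0 factors as (r - 5)(r + 6) = 0, so r = 5, -6.
Hence f_h = C1*exp(5*x) + C2*exp(-6*x).
For the particular solution try f_p = A0 + A1*x. Substituting and matching coefficients of each power of x gives A0 = -49/300, A1 = 1/10, so f_p = -49/300 + x/10.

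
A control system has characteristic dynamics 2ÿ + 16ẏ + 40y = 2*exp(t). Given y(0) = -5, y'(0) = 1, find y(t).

y = exp(t)/29 - 278*exp(-4*t)*sin(2*t)/29 - 146*cos(2*t)*exp(-4*t)/29

Divide through by 2: y'' + 8y' + 20y = exp(t).
Characteristic equation r² + 8r + 20 = 0 has discriminant (8)² - 4·(20) = -16 < 0, so r = -4 ± 2i.
Hence y_h = C1*cos(2*t)*exp(-4*t) + C2*exp(-4*t)*sin(2*t).
Try y_p = A*exp(t). Substituting into the equation and dividing by exp(t) gives A = 1/29, so y_p = exp(t)/29.
General solution: y = exp(t)/29 + C1*cos(2*t)*exp(-4*t) + C2*exp(-4*t)*sin(2*t).
Apply the initial conditions: y(0) = 1/29 + C1 = -5 and y'(0) = 1/29 - 4*C1 + 2*C2 = 1. Solving gives C1 = -146/29, C2 = -278/29.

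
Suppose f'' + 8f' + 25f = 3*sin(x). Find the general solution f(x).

f = -3*cos(x)/80 + 9*sin(x)/80 + C1*cos(3*x)*exp(-4*x) + C2*exp(-4*x)*sin(3*x)

Characteristic equation r² + 8r + 25 = 0 has discriminant (8)² - 4·(25) = -36 < 0, so r = -4 ± 3i.
Hence f_h = C1*cos(3*x)*exp(-4*x) + C2*exp(-4*x)*sin(3*x).
Try f_p = A*cos(x) + B*sin(x). Substituting and equating the coefficients of cos(x) and sin(x) gives A = -3/80, B = 9/80, so f_p = -3*cos(x)/80 + 9*sin(x)/80.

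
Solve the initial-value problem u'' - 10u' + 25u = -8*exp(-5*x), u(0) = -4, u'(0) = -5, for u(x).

u = -98*exp(5*x)/25 - 2*exp(-5*x)/25 + 71*x*exp(5*x)/5

Characteristic equation r² - 10r + 25 = 0 has discriminant (-10)² - 4·(25) = 0, so r = 5 is a repeated root.
Hence u_h = (C1 + C2*x)*exp(5*x).
Try u_p = A*exp(-5*x). Substituting into the equation and dividing by exp(-5*x) gives A = -2/25, so u_p = -2*exp(-5*x)/25.
General solution: u = -2*exp(-5*x)/25 + C1*exp(5*x) + C2*x*exp(5*x).
Apply the initial conditions: u(0) = -2/25 + C1 = -4 and u'(0) = 2/5 + C2 + 5*C1 = -5. Solving gives C1 = -98/25, C2 = 71/5.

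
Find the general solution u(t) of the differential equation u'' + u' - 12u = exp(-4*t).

u = C1*exp(3*t) + C2*exp(-4*t) - t*exp(-4*t)/7

Characteristic equation r² + r - 12 = 0 factors as (r - 3)(r + 4) = 0, so r = 3, -4.
Hence u_h = C1*exp(3*t) + C2*exp(-4*t).
Since exp(-4*t) solves the homogeneous equation (r = -4 is a root of multiplicity 1), multiply the trial by t. Try u_p = A*t*exp(-4*t). Substituting into the equation and dividing by exp(-4*t) gives A = -1/7, so u_p = -t*exp(-4*t)/7.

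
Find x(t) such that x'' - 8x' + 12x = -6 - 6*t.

x = -5/6 - t/2 + C1*exp(2*t) + C2*exp(6*t)

Characteristic equation r² - 8r + 12 = 0 factors as (r - 2)(r - 6) = 0, so r = 2, 6.
Hence x_h = C1*exp(2*t) + C2*exp(6*t).
For the particular solution try x_p = A0 + A1*t. Substituting and matching coefficients of each power of t gives A0 = -5/6, A1 = -1/2, so x_p = -5/6 - t/2.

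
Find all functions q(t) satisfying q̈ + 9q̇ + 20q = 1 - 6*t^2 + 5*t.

q = -77/500 - 3*t**2/10 + 13*t/25 + C1*exp(-4*t) + C2*exp(-5*t)

Characteristic equation r² + 9r + 20 = 0 factors as (r + 4)(r + 5) = 0, so r = -4, -5.
Hence q_h = C1*exp(-4*t) + C2*exp(-5*t).
For the particular solution try q_p = A0 + A1*t + A2*t^2. Substituting and matching coefficients of each power of t gives A0 = -77/500, A1 = 13/25, A2 = -3/10, so q_p = -77/500 - 3*t^2/10 + 13*t/25.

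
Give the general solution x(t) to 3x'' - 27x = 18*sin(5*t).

Divide through by 3: x'' - 9x = 6*sin(5*t).
Characteristic equation r² - 9 = 0 factors as (r - 3)(r + 3) = 0, so r = 3, -3.
Hence x_h = C1*exp(3*t) + C2*exp(-3*t).
Try x_p = A*cos(5*t) + B*sin(5*t). Substituting and equating the coefficients of cos(5t) and sin(5t) gives A = 0, B = -3/17, so x_p = -3*sin(5*t)/17.

x = -3*sin(5*t)/17 + C1*exp(3*t) + C2*exp(-3*t)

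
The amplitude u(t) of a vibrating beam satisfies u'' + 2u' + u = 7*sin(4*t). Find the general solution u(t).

u = -105*sin(4*t)/289 - 56*cos(4*t)/289 + C1*exp(-t) + C2*t*exp(-t)

Characteristic equation r² + 2r + 1 = 0 has discriminant (2)² - 4·(1) = 0, so r = -1 is a repeated root.
Hence u_h = (C1 + C2*t)*exp(-t).
Try u_p = A*cos(4*t) + B*sin(4*t). Substituting and equating the coefficients of cos(4t) and sin(4t) gives A = -56/289, B = -105/289, so u_p = -105*sin(4*t)/289 - 56*cos(4*t)/289.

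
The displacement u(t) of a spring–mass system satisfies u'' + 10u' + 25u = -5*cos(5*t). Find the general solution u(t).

u = -sin(5*t)/10 + C1*exp(-5*t) + C2*t*exp(-5*t)

Characteristic equation r² + 10r + 25 = 0 has discriminant (10)² - 4·(25) = 0, so r = -5 is a repeated root.
Hence u_h = (C1 + C2*t)*exp(-5*t).
Try u_p = A*cos(5*t) + B*sin(5*t). Substituting and equating the coefficients of cos(5t) and sin(5t) gives A = 0, B = -1/10, so u_p = -sin(5*t)/10.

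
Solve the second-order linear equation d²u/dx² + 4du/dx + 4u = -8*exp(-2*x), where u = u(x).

Characteristic equation r² + 4r + 4 = 0 has discriminant (4)² - 4·(4) = 0, so r = -2 is a repeated root.
Hence u_h = (C1 + C2*x)*exp(-2*x).
Since exp(-2*x) solves the homogeneous equation (r = -2 is a root of multiplicity 2), multiply the trial by x^2. Try u_p = A*x^2*exp(-2*x). Substituting into the equation and dividing by exp(-2*x) gives A = -4, so u_p = -4*x^2*exp(-2*x).

u = C1*exp(-2*x) - 4*x**2*exp(-2*x) + C2*x*exp(-2*x)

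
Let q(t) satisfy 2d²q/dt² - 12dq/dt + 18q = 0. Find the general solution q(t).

q = C1*exp(3*t) + C2*t*exp(3*t)

Divide through by 2: q'' - 6q' + 9q = 0.
Characteristic equation r² - 6r + 9 = 0 has discriminant (-6)² - 4·(9) = 0, so r = 3 is a repeated root.
Hence q_h = (C1 + C2*t)*exp(3*t).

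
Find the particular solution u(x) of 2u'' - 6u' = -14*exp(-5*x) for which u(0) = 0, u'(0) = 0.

u = 7/15 - 7*exp(3*x)/24 - 7*exp(-5*x)/40

Divide through by 2: u'' - 3u' = -7*exp(-5*x).
Characteristic equation r² - 3r = 0 factors as (r - 3)r = 0, so r = 3, 0.
Hence u_h = C1*exp(3*x) + C2.
Try u_p = A*exp(-5*x). Substituting into the equation and dividing by exp(-5*x) gives A = -7/40, so u_p = -7*exp(-5*x)/40.
General solution: u = C2 - 7*exp(-5*x)/40 + C1*exp(3*x).
Apply the initial conditions: u(0) = -7/40 + C1 + C2 = 0 and u'(0) = 7/8 + 3*C1 = 0. Solving gives C1 = -7/24, C2 = 7/15.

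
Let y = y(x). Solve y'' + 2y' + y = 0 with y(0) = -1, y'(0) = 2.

y = -exp(-x) + x*exp(-x)

Characteristic equation r² + 2r + 1 = 0 has discriminant (2)² - 4·(1) = 0, so r = -1 is a repeated root.
Hence y_h = (C1 + C2*x)*exp(-x).
Apply the initial conditions: y(0) = C1 = -1 and y'(0) = C2 - C1 = 2. Solving gives C1 = -1, C2 = 1.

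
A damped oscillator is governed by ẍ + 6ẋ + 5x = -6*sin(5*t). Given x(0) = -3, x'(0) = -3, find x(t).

Characteristic equation r² + 6r + 5 = 0 factors as (r + 5)(r + 1) = 0, so r = -5, -1.
Hence x_h = C1*exp(-5*t) + C2*exp(-t).
Try x_p = A*cos(5*t) + B*sin(5*t). Substituting and equating the coefficients of cos(5t) and sin(5t) gives A = 9/65, B = 6/65, so x_p = 6*sin(5*t)/65 + 9*cos(5*t)/65.
General solution: x = 6*sin(5*t)/65 + 9*cos(5*t)/65 + C1*exp(-5*t) + C2*exp(-t).
Apply the initial conditions: x(0) = 9/65 + C1 + C2 = -3 and x'(0) = 6/13 - C2 - 5*C1 = -3. Solving gives C1 = 33/20, C2 = -249/52.

x = -249*exp(-t)/52 + 6*sin(5*t)/65 + 9*cos(5*t)/65 + 33*exp(-5*t)/20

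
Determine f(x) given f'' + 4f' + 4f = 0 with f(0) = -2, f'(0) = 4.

Characteristic equation r² + 4r + 4 = 0 has discriminant (4)² - 4·(4) = 0, so r = -2 is a repeated root.
Hence f_h = (C1 + C2*x)*exp(-2*x).
Apply the initial conditions: f(0) = C1 = -2 and f'(0) = C2 - 2*C1 = 4. Solving gives C1 = -2, C2 = 0.

f = -2*exp(-2*x)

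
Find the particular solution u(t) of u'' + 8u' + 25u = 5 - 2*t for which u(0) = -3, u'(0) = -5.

Characteristic equation r² + 8r + 25 = 0 has discriminant (8)² - 4·(25) = -36 < 0, so r = -4 ± 3i.
Hence u_h = C1*cos(3*t)*exp(-4*t) + C2*exp(-4*t)*sin(3*t).
For the particular solution try u_p = A0 + A1*t. Substituting and matching coefficients of each power of t gives A0 = 141/625, A1 = -2/25, so u_p = 141/625 - 2*t/25.
General solution: u = 141/625 - 2*t/25 + C1*cos(3*t)*exp(-4*t) + C2*exp(-4*t)*sin(3*t).
Apply the initial conditions: u(0) = 141/625 + C1 = -3 and u'(0) = -2/25 - 4*C1 + 3*C2 = -5. Solving gives C1 = -2016/625, C2 = -3713/625.

u = 141/625 - 2*t/25 - 3713*exp(-4*t)*sin(3*t)/625 - 2016*cos(3*t)*exp(-4*t)/625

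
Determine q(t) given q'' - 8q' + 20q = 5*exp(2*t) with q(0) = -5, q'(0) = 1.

Characteristic equation r² - 8r + 20 = 0 has discriminant (-8)² - 4·(20) = -16 < 0, so r = 4 ± 2i.
Hence q_h = C1*cos(2*t)*exp(4*t) + C2*exp(4*t)*sin(2*t).
Try q_p = A*exp(2*t). Substituting into the equation and dividing by exp(2*t) gives A = 5/8, so q_p = 5*exp(2*t)/8.
General solution: q = 5*exp(2*t)/8 + C1*cos(2*t)*exp(4*t) + C2*exp(4*t)*sin(2*t).
Apply the initial conditions: q(0) = 5/8 + C1 = -5 and q'(0) = 5/4 + 2*C2 + 4*C1 = 1. Solving gives C1 = -45/8, C2 = 89/8.

q = 5*exp(2*t)/8 - 45*cos(2*t)*exp(4*t)/8 + 89*exp(4*t)*sin(2*t)/8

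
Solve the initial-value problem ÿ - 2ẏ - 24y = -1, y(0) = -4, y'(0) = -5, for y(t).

y = 1/24 - 127*exp(6*t)/60 - 77*exp(-4*t)/40

Characteristic equation r² - 2r - 24 = 0 factors as (r - 6)(r + 4) = 0, so r = 6, -4.
Hence y_h = C1*exp(6*t) + C2*exp(-4*t).
For the particular solution try y_p = A0. Substituting and matching coefficients of each power of t gives A0 = 1/24, so y_p = 1/24.
General solution: y = 1/24 + C1*exp(6*t) + C2*exp(-4*t).
Apply the initial conditions: y(0) = 1/24 + C1 + C2 = -4 and y'(0) = -4*C2 + 6*C1 = -5. Solving gives C1 = -127/60, C2 = -77/40.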